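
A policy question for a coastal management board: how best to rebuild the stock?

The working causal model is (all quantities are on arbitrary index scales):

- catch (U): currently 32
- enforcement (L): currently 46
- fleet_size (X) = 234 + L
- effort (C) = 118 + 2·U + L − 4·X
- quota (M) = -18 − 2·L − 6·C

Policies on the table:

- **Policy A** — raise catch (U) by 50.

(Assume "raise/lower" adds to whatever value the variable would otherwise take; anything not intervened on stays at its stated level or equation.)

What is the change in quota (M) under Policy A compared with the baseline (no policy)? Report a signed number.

Baseline:
  U = 32
  L = 46
  X = 234 + 46 = 280
  C = 118 + 2·32 + 46 − 4·280 = -892
  M = -18 − 2·46 − 6·(-892) = 5242
Policy A (U + 50):
  U = 32 + 50 = 82
  L = 46
  X = 234 + 46 = 280
  C = 118 + 2·82 + 46 − 4·280 = -792
  M = -18 − 2·46 − 6·(-792) = 4642
Change in M: 4642 − 5242 = -600

-600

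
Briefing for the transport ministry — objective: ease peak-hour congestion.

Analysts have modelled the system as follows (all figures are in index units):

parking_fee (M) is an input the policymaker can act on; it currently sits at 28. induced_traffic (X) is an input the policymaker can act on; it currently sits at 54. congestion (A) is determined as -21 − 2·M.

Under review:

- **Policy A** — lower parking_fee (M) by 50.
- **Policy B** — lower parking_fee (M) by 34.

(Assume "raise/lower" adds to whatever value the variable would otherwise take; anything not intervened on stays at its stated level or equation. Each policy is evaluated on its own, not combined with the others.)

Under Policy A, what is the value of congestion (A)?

Policy A (M − 50):
  M = 28 − 50 = -22
  A = -21 − 2·(-22) = 23

23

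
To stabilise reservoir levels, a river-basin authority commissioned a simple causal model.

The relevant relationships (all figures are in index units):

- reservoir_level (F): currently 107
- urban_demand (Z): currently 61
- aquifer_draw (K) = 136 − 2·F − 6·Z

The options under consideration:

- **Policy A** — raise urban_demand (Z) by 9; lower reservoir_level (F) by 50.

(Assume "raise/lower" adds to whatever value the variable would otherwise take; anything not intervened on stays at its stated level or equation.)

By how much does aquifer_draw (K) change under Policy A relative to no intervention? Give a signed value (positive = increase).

Baseline:
  F = 107
  Z = 61
  K = 136 − 2·107 − 6·61 = -444
Policy A (Z + 9, F − 50):
  F = 107 − 50 = 57
  Z = 61 + 9 = 70
  K = 136 − 2·57 − 6·70 = -398
Change in K: -398 − (-444) = 46

46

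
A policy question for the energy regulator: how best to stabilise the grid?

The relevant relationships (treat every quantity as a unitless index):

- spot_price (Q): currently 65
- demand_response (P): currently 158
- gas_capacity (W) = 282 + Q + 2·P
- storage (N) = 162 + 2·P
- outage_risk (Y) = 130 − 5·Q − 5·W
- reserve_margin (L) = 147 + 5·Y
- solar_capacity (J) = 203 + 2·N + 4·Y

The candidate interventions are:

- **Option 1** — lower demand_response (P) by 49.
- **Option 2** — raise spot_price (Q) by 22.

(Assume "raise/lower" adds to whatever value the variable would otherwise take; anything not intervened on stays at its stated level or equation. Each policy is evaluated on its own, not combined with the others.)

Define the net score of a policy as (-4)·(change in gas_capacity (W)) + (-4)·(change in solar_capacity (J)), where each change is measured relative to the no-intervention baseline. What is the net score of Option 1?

Baseline:
  Q = 65
  P = 158
  W = 282 + 65 + 2·158 = 663
  N = 162 + 2·158 = 478
  Y = 130 − 5·65 − 5·663 = -3510
  J = 203 + 2·478 + 4·(-3510) = -12881
Option 1 (P − 49):
  Q = 65
  P = 158 − 49 = 109
  W = 282 + 65 + 2·109 = 565
  N = 162 + 2·109 = 380
  Y = 130 − 5·65 − 5·565 = -3020
  J = 203 + 2·380 + 4·(-3020) = -11117
ΔW = 565 − 663 = -98; ΔJ = -11117 − (-12881) = 1764
Score = (-4)·(-98) + (-4)·1764 = -6664

-6664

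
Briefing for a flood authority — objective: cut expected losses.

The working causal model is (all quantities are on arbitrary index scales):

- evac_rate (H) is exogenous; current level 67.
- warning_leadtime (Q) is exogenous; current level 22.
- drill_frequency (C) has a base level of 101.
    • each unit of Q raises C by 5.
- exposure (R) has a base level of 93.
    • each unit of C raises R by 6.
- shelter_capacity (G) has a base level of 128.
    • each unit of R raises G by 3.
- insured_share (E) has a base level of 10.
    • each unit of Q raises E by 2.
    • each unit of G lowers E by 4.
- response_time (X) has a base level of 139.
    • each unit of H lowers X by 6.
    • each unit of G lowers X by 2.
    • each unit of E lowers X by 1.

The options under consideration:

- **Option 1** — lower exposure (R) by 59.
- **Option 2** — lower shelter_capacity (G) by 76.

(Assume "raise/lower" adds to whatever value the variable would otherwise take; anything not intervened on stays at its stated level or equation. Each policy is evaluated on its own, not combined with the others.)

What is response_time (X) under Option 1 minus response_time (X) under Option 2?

Option 1 (R − 59):
  H = 67
  Q = 22
  C = 101 + 5·22 = 211
  R = 93 + 6·211 (−59 from intervention) = 1300
  G = 128 + 3·1300 = 4028
  E = 10 + 2·22 − 4·4028 = -16058
  X = 139 − 6·67 − 2·4028 − (-16058) = 7739
Option 2 (G − 76):
  H = 67
  Q = 22
  C = 101 + 5·22 = 211
  R = 93 + 6·211 = 1359
  G = 128 + 3·1359 (−76 from intervention) = 4129
  E = 10 + 2·22 − 4·4129 = -16462
  X = 139 − 6·67 − 2·4129 − (-16462) = 7941
X: 7739 − 7941 = -202

-202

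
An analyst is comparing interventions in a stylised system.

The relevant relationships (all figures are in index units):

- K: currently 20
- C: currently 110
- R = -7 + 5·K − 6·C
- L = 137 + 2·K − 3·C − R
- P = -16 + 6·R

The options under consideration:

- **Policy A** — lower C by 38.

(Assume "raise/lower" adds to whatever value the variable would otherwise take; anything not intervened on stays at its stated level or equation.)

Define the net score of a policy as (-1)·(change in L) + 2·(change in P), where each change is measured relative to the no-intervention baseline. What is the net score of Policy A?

Baseline:
  K = 20
  C = 110
  R = -7 + 5·20 − 6·110 = -567
  L = 137 + 2·20 − 3·110 − (-567) = 414
  P = -16 + 6·(-567) = -3418
Policy A (C − 38):
  K = 20
  C = 110 − 38 = 72
  R = -7 + 5·20 − 6·72 = -339
  L = 137 + 2·20 − 3·72 − (-339) = 300
  P = -16 + 6·(-339) = -2050
ΔL = 300 − 414 = -114; ΔP = -2050 − (-3418) = 1368
Score = (-1)·(-114) + 2·1368 = 2850

2850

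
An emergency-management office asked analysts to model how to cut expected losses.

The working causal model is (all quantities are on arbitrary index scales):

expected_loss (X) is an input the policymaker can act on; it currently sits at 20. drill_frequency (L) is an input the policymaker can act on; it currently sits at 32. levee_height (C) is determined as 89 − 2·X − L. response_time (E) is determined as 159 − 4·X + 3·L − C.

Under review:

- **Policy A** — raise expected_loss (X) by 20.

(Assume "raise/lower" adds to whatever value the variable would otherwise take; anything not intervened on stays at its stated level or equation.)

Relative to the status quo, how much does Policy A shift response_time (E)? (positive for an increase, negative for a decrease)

Baseline:
  X = 20
  L = 32
  C = 89 − 2·20 − 32 = 17
  E = 159 − 4·20 + 3·32 − 17 = 158
Policy A (X + 20):
  X = 20 + 20 = 40
  L = 32
  C = 89 − 2·40 − 32 = -23
  E = 159 − 4·40 + 3·32 − (-23) = 118
Change in E: 118 − 158 = -40

-40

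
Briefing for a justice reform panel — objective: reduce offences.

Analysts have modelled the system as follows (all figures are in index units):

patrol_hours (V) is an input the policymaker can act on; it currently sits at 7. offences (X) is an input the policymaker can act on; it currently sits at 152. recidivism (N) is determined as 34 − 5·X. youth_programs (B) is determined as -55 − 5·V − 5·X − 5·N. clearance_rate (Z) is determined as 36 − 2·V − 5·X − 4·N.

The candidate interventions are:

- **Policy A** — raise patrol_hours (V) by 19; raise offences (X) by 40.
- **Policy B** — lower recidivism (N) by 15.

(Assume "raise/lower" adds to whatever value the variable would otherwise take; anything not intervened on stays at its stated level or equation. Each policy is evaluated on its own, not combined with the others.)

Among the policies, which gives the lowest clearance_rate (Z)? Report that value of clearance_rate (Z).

Policy A (V + 19, X + 40):
  V = 7 + 19 = 26
  X = 152 + 40 = 192
  N = 34 − 5·192 = -926
  Z = 36 − 2·26 − 5·192 − 4·(-926) = 2728
Policy B (N − 15):
  V = 7
  X = 152
  N = 34 − 5·152 (−15 from intervention) = -741
  Z = 36 − 2·7 − 5·152 − 4·(-741) = 2226
Comparing — Policy A: Z=2728, Policy B: Z=2226. Lowest is 2226 (Policy B).

2226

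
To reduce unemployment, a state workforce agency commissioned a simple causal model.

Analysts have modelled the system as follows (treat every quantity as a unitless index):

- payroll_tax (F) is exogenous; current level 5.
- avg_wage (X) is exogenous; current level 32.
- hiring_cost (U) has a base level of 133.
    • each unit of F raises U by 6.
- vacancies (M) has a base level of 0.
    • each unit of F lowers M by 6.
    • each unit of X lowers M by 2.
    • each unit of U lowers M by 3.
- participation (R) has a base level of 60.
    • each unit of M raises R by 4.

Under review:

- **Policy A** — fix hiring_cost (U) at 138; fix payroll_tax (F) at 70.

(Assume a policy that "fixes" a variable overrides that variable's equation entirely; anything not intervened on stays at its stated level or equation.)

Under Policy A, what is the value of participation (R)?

-3532

Policy A (U := 138, F := 70):
  F = 70
  X = 32
  U = 138
  M = 0 − 6·70 − 2·32 − 3·138 = -898
  R = 60 + 4·(-898) = -3532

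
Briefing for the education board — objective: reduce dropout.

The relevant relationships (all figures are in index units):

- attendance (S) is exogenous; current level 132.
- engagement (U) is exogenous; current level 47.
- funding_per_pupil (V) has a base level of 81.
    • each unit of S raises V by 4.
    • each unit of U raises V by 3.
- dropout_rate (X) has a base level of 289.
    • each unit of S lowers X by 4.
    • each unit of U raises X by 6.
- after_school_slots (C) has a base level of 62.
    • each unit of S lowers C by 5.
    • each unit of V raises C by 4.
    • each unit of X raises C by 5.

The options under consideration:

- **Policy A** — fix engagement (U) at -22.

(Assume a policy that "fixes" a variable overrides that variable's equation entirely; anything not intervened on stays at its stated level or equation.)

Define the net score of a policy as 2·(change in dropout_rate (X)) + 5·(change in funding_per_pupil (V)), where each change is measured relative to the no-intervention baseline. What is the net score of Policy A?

-1863

Baseline:
  S = 132
  U = 47
  V = 81 + 4·132 + 3·47 = 750
  X = 289 − 4·132 + 6·47 = 43
Policy A (U := -22):
  S = 132
  U = -22
  V = 81 + 4·132 + 3·(-22) = 543
  X = 289 − 4·132 + 6·(-22) = -371
ΔX = -371 − 43 = -414; ΔV = 543 − 750 = -207
Score = 2·(-414) + 5·(-207) = -1863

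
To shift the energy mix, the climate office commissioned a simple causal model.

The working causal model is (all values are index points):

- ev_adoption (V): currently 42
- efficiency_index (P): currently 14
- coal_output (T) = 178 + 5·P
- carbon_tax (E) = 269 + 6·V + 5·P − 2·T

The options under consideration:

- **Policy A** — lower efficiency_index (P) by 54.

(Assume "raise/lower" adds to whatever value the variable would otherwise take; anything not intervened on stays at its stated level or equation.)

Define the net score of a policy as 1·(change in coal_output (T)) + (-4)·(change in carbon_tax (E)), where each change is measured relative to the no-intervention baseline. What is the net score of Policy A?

-1350

Baseline:
  V = 42
  P = 14
  T = 178 + 5·14 = 248
  E = 269 + 6·42 + 5·14 − 2·248 = 95
Policy A (P − 54):
  V = 42
  P = 14 − 54 = -40
  T = 178 + 5·(-40) = -22
  E = 269 + 6·42 + 5·(-40) − 2·(-22) = 365
ΔT = -22 − 248 = -270; ΔE = 365 − 95 = 270
Score = 1·(-270) + (-4)·270 = -1350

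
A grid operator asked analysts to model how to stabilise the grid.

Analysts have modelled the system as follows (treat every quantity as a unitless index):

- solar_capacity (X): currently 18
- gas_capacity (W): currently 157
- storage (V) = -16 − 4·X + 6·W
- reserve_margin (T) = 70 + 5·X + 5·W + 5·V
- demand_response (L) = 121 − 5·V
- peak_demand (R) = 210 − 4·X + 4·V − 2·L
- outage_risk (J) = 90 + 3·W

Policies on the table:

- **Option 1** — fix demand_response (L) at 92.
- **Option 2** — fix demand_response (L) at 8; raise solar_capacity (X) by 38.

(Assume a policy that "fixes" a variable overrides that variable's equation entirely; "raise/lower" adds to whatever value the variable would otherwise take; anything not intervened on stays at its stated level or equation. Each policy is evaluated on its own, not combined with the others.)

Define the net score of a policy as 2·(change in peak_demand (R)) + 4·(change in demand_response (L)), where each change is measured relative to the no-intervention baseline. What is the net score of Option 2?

-1520

Baseline:
  X = 18
  W = 157
  V = -16 − 4·18 + 6·157 = 854
  L = 121 − 5·854 = -4149
  R = 210 − 4·18 + 4·854 − 2·(-4149) = 11852
Option 2 (L := 8, X + 38):
  X = 18 + 38 = 56
  W = 157
  V = -16 − 4·56 + 6·157 = 702
  L = 8
  R = 210 − 4·56 + 4·702 − 2·8 = 2778
ΔR = 2778 − 11852 = -9074; ΔL = 8 − (-4149) = 4157
Score = 2·(-9074) + 4·4157 = -1520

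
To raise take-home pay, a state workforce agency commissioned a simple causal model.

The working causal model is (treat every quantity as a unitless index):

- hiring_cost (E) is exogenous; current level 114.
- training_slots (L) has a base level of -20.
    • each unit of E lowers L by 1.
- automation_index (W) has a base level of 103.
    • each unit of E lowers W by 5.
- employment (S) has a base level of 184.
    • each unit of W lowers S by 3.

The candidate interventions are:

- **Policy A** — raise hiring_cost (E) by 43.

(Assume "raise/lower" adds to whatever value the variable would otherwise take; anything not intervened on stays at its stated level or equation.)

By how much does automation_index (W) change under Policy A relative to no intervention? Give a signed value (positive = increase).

Baseline:
  E = 114
  W = 103 − 5·114 = -467
Policy A (E + 43):
  E = 114 + 43 = 157
  W = 103 − 5·157 = -682
Change in W: -682 − (-467) = -215

-215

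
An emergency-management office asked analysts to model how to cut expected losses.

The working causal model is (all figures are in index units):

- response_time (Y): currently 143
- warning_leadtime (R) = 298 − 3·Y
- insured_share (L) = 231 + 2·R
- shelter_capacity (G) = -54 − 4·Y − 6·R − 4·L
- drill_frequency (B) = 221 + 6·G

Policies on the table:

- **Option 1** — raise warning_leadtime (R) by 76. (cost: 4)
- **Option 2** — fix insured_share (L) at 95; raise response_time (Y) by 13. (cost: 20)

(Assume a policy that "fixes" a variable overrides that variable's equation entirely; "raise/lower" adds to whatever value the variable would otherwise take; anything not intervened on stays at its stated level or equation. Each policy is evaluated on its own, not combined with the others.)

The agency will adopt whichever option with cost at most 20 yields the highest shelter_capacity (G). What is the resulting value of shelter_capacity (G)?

-38

Option 1 (R + 76):
  Y = 143
  R = 298 − 3·143 (+76 from intervention) = -55
  L = 231 + 2·(-55) = 121
  G = -54 − 4·143 − 6·(-55) − 4·121 = -780
Option 2 (L := 95, Y + 13):
  Y = 143 + 13 = 156
  R = 298 − 3·156 = -170
  L = 95
  G = -54 − 4·156 − 6·(-170) − 4·95 = -38
Comparing — Option 1: G=-780, Option 2: G=-38. Highest is -38 (Option 2).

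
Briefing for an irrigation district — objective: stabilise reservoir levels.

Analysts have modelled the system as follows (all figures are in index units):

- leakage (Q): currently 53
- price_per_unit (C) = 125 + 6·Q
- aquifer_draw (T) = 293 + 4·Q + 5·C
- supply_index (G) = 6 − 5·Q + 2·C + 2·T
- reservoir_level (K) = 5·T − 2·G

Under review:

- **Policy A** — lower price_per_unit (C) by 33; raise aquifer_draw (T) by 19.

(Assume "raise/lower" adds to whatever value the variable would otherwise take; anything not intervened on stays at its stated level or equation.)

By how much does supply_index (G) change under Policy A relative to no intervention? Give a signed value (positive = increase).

Baseline:
  Q = 53
  C = 125 + 6·53 = 443
  T = 293 + 4·53 + 5·443 = 2720
  G = 6 − 5·53 + 2·443 + 2·2720 = 6067
Policy A (C − 33, T + 19):
  Q = 53
  C = 125 + 6·53 (−33 from intervention) = 410
  T = 293 + 4·53 + 5·410 (+19 from intervention) = 2574
  G = 6 − 5·53 + 2·410 + 2·2574 = 5709
Change in G: 5709 − 6067 = -358

-358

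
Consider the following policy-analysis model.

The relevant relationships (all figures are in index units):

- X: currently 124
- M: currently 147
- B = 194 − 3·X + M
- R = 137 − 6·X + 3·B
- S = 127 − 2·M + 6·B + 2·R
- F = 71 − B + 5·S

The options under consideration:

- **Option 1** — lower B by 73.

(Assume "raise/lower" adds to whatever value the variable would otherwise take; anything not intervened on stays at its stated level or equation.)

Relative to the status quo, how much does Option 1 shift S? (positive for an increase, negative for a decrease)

Baseline:
  X = 124
  M = 147
  B = 194 − 3·124 + 147 = -31
  R = 137 − 6·124 + 3·(-31) = -700
  S = 127 − 2·147 + 6·(-31) + 2·(-700) = -1753
Option 1 (B − 73):
  X = 124
  M = 147
  B = 194 − 3·124 + 147 (−73 from intervention) = -104
  R = 137 − 6·124 + 3·(-104) = -919
  S = 127 − 2·147 + 6·(-104) + 2·(-919) = -2629
Change in S: -2629 − (-1753) = -876

-876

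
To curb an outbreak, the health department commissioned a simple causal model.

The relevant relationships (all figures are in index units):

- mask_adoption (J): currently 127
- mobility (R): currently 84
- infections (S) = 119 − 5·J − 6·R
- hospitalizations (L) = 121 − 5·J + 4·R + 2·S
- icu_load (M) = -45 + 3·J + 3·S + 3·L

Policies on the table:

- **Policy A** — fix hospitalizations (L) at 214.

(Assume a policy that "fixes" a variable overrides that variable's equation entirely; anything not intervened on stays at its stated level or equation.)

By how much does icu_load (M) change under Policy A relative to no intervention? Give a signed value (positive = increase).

Baseline:
  J = 127
  R = 84
  S = 119 − 5·127 − 6·84 = -1020
  L = 121 − 5·127 + 4·84 + 2·(-1020) = -2218
  M = -45 + 3·127 + 3·(-1020) + 3·(-2218) = -9378
Policy A (L := 214):
  J = 127
  R = 84
  S = 119 − 5·127 − 6·84 = -1020
  L = 214
  M = -45 + 3·127 + 3·(-1020) + 3·214 = -2082
Change in M: -2082 − (-9378) = 7296

7296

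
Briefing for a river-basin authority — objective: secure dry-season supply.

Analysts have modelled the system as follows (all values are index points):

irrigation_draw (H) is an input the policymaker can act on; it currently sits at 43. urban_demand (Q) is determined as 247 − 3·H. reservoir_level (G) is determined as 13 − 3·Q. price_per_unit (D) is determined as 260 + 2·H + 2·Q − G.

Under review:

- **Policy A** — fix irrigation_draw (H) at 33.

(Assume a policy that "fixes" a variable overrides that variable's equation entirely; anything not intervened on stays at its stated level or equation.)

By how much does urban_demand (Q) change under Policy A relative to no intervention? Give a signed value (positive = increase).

30

Baseline:
  H = 43
  Q = 247 − 3·43 = 118
Policy A (H := 33):
  H = 33
  Q = 247 − 3·33 = 148
Change in Q: 148 − 118 = 30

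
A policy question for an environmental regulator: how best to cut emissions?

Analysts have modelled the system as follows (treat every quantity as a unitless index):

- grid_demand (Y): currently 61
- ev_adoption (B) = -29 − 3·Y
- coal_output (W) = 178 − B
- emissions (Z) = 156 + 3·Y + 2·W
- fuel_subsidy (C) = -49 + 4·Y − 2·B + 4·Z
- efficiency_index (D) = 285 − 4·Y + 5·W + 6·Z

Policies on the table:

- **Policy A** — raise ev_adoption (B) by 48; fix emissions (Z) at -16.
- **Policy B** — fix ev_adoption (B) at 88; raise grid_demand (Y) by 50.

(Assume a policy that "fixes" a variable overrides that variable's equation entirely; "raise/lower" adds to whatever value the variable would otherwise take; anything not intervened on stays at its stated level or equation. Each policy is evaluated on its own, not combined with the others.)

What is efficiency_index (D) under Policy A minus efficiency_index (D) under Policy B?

-2650

Policy A (B + 48, Z := -16):
  Y = 61
  B = -29 − 3·61 (+48 from intervention) = -164
  W = 178 − (-164) = 342
  Z = -16
  D = 285 − 4·61 + 5·342 + 6·(-16) = 1655
Policy B (B := 88, Y + 50):
  Y = 61 + 50 = 111
  B = 88
  W = 178 − 88 = 90
  Z = 156 + 3·111 + 2·90 = 669
  D = 285 − 4·111 + 5·90 + 6·669 = 4305
D: 1655 − 4305 = -2650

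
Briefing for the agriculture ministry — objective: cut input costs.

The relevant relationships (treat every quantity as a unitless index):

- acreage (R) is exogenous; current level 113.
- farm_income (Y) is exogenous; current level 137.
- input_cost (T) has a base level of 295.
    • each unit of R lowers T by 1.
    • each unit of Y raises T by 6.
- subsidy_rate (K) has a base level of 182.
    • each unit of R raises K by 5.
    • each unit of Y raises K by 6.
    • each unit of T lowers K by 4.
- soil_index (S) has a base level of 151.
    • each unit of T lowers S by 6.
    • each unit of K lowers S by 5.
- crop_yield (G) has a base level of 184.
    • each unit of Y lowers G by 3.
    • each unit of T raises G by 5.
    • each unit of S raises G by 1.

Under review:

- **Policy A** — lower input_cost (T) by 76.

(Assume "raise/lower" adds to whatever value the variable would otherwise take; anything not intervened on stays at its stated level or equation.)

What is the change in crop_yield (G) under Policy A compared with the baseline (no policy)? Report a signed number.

Baseline:
  R = 113
  Y = 137
  T = 295 − 113 + 6·137 = 1004
  K = 182 + 5·113 + 6·137 − 4·1004 = -2447
  S = 151 − 6·1004 − 5·(-2447) = 6362
  G = 184 − 3·137 + 5·1004 + 6362 = 11155
Policy A (T − 76):
  R = 113
  Y = 137
  T = 295 − 113 + 6·137 (−76 from intervention) = 928
  K = 182 + 5·113 + 6·137 − 4·928 = -2143
  S = 151 − 6·928 − 5·(-2143) = 5298
  G = 184 − 3·137 + 5·928 + 5298 = 9711
Change in G: 9711 − 11155 = -1444

-1444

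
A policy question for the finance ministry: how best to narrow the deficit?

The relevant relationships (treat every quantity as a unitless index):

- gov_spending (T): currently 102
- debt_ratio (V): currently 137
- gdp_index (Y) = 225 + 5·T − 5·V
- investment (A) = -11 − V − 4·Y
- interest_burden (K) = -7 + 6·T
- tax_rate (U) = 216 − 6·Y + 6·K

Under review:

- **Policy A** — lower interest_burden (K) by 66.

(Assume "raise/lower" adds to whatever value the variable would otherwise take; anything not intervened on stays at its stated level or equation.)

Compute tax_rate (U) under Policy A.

Policy A (K − 66):
  T = 102
  V = 137
  Y = 225 + 5·102 − 5·137 = 50
  K = -7 + 6·102 (−66 from intervention) = 539
  U = 216 − 6·50 + 6·539 = 3150

3150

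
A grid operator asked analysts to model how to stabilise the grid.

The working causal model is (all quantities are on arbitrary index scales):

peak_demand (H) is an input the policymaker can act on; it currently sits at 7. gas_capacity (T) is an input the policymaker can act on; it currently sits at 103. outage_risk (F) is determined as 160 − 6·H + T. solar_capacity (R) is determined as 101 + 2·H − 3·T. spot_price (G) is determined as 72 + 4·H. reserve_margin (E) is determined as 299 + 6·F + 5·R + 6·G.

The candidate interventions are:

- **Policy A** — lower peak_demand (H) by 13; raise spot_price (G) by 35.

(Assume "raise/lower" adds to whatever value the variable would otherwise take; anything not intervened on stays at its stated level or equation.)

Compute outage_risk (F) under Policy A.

Policy A (H − 13, G + 35):
  H = 7 − 13 = -6
  T = 103
  F = 160 − 6·(-6) + 103 = 299

299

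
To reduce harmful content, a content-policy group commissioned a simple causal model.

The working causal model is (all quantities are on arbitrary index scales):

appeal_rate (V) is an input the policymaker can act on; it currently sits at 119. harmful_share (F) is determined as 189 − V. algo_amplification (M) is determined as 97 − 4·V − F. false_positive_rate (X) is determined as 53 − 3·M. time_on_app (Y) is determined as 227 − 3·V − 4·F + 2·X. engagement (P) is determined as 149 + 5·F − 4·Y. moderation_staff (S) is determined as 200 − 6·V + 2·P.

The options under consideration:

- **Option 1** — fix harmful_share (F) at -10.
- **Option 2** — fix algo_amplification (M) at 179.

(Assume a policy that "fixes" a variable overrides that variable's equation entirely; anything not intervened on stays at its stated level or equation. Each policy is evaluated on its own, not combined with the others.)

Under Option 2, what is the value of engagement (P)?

6011

Option 2 (M := 179):
  V = 119
  F = 189 − 119 = 70
  M = 179
  X = 53 − 3·179 = -484
  Y = 227 − 3·119 − 4·70 + 2·(-484) = -1378
  P = 149 + 5·70 − 4·(-1378) = 6011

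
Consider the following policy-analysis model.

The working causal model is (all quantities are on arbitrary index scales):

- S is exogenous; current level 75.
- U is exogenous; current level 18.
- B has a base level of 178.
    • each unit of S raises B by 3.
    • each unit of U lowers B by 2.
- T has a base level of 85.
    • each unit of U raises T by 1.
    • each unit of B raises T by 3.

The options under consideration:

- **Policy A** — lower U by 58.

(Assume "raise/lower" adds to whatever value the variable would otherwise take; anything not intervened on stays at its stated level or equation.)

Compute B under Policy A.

483

Policy A (U − 58):
  S = 75
  U = 18 − 58 = -40
  B = 178 + 3·75 − 2·(-40) = 483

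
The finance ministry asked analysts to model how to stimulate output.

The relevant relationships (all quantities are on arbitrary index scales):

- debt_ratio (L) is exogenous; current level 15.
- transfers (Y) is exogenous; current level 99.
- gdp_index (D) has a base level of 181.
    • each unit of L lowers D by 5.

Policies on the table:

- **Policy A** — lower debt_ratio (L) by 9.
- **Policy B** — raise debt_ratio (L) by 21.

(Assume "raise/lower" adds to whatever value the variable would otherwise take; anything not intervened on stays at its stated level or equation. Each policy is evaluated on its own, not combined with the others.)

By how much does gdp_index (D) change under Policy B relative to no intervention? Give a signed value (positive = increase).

-105

Baseline:
  L = 15
  D = 181 − 5·15 = 106
Policy B (L + 21):
  L = 15 + 21 = 36
  D = 181 − 5·36 = 1
Change in D: 1 − 106 = -105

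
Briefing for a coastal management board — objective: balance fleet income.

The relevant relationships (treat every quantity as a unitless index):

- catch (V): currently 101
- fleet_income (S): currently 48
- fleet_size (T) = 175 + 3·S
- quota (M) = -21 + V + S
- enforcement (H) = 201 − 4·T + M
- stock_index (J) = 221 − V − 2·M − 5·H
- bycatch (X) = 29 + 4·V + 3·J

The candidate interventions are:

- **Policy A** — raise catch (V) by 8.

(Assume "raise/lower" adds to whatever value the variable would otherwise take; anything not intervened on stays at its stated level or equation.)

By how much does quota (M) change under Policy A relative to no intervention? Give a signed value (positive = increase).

8

Baseline:
  V = 101
  S = 48
  M = -21 + 101 + 48 = 128
Policy A (V + 8):
  V = 101 + 8 = 109
  S = 48
  M = -21 + 109 + 48 = 136
Change in M: 136 − 128 = 8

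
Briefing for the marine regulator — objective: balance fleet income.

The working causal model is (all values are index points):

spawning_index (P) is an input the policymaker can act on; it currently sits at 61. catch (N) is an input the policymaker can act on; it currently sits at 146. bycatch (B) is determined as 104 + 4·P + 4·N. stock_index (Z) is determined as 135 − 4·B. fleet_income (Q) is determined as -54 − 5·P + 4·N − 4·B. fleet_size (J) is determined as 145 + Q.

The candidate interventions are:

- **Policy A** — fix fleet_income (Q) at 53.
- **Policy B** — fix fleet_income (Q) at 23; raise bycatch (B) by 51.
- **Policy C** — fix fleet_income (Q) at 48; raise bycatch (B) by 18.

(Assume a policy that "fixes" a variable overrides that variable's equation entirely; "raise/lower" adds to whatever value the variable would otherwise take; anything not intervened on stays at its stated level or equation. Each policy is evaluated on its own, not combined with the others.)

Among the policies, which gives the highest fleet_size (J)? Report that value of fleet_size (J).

198

Policy A (Q := 53):
  P = 61
  N = 146
  B = 104 + 4·61 + 4·146 = 932
  Q = 53
  J = 145 + 53 = 198
Policy B (Q := 23, B + 51):
  P = 61
  N = 146
  B = 104 + 4·61 + 4·146 (+51 from intervention) = 983
  Q = 23
  J = 145 + 23 = 168
Policy C (Q := 48, B + 18):
  P = 61
  N = 146
  B = 104 + 4·61 + 4·146 (+18 from intervention) = 950
  Q = 48
  J = 145 + 48 = 193
Comparing — Policy A: J=198, Policy B: J=168, Policy C: J=193. Highest is 198 (Policy A).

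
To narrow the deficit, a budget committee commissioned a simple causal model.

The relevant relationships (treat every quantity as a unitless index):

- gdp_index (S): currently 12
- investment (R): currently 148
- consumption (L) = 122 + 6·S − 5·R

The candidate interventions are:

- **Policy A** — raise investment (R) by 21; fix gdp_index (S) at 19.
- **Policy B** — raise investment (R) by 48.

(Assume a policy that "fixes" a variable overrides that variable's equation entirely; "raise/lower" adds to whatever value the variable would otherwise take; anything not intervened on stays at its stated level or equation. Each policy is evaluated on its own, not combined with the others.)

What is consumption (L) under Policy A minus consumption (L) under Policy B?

177

Policy A (R + 21, S := 19):
  S = 19
  R = 148 + 21 = 169
  L = 122 + 6·19 − 5·169 = -609
Policy B (R + 48):
  S = 12
  R = 148 + 48 = 196
  L = 122 + 6·12 − 5·196 = -786
L: -609 − (-786) = 177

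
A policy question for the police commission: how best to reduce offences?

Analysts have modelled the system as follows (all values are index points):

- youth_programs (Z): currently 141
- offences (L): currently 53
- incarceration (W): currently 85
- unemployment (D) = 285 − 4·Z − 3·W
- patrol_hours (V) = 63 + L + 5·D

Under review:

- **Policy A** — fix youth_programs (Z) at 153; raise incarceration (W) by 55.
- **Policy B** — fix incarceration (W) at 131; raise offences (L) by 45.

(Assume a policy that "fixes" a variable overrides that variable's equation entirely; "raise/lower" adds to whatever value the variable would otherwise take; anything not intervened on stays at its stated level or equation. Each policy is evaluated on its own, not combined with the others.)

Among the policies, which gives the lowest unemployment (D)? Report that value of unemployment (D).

-747

Policy A (Z := 153, W + 55):
  Z = 153
  W = 85 + 55 = 140
  D = 285 − 4·153 − 3·140 = -747
Policy B (W := 131, L + 45):
  Z = 141
  W = 131
  D = 285 − 4·141 − 3·131 = -672
Comparing — Policy A: D=-747, Policy B: D=-672. Lowest is -747 (Policy A).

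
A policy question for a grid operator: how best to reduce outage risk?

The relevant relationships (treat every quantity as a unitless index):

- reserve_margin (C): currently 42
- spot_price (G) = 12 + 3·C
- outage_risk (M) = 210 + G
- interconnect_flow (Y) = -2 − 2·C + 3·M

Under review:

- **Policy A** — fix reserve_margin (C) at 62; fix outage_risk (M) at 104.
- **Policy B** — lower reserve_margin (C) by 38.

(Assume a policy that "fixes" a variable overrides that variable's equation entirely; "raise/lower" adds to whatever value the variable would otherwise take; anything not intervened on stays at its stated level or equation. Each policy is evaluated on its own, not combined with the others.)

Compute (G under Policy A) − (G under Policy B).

Policy A (C := 62, M := 104):
  C = 62
  G = 12 + 3·62 = 198
Policy B (C − 38):
  C = 42 − 38 = 4
  G = 12 + 3·4 = 24
G: 198 − 24 = 174

174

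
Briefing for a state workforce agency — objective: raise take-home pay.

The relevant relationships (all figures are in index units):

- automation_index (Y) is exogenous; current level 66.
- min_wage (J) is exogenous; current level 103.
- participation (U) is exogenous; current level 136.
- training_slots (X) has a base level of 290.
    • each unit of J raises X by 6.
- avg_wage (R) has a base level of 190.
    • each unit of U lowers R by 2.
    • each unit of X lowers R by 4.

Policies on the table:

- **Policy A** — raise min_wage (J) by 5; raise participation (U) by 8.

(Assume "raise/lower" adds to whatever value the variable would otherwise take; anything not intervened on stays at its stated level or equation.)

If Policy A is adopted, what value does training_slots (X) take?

938

Policy A (J + 5, U + 8):
  J = 103 + 5 = 108
  X = 290 + 6·108 = 938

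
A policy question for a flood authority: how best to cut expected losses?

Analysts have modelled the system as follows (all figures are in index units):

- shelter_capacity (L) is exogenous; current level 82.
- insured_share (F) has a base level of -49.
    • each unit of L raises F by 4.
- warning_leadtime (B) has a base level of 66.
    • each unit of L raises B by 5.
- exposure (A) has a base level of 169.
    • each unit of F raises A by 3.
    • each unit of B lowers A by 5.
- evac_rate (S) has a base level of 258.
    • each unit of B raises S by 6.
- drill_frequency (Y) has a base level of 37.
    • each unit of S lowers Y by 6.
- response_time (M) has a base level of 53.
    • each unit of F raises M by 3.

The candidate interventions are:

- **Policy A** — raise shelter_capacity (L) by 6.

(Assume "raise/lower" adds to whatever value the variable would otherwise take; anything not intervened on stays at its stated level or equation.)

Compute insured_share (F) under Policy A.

Policy A (L + 6):
  L = 82 + 6 = 88
  F = -49 + 4·88 = 303

303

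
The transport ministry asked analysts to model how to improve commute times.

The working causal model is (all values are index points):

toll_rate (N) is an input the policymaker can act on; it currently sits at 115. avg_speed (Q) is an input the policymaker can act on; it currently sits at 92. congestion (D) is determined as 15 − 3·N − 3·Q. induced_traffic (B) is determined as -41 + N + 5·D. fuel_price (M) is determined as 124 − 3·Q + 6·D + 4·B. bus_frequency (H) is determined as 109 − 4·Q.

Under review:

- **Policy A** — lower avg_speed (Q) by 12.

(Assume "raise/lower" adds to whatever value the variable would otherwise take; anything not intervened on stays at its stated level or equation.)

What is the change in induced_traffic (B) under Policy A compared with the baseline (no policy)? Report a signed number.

180

Baseline:
  N = 115
  Q = 92
  D = 15 − 3·115 − 3·92 = -606
  B = -41 + 115 + 5·(-606) = -2956
Policy A (Q − 12):
  N = 115
  Q = 92 − 12 = 80
  D = 15 − 3·115 − 3·80 = -570
  B = -41 + 115 + 5·(-570) = -2776
Change in B: -2776 − (-2956) = 180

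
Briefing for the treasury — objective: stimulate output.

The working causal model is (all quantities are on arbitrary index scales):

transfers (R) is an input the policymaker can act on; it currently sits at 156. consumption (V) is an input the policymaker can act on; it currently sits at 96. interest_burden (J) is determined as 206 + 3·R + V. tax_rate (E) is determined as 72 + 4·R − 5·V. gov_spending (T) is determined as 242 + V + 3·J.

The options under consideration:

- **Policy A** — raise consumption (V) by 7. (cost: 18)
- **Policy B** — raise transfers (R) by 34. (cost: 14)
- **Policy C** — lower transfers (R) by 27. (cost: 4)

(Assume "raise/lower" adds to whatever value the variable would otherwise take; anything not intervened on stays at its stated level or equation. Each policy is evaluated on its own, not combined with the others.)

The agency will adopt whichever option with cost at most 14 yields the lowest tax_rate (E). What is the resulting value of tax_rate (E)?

Policy B (R + 34):
  R = 156 + 34 = 190
  V = 96
  E = 72 + 4·190 − 5·96 = 352
Policy C (R − 27):
  R = 156 − 27 = 129
  V = 96
  E = 72 + 4·129 − 5·96 = 108
Comparing — Policy B: E=352, Policy C: E=108. Lowest is 108 (Policy C).

108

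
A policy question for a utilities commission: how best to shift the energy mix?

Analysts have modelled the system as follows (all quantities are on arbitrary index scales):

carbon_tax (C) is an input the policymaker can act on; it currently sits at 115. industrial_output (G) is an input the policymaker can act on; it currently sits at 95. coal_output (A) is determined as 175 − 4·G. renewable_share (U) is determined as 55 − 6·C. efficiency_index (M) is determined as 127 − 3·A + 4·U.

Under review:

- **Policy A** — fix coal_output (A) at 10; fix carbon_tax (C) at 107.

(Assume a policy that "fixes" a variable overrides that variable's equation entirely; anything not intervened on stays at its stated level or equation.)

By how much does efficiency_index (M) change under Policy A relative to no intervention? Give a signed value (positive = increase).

-453

Baseline:
  C = 115
  G = 95
  A = 175 − 4·95 = -205
  U = 55 − 6·115 = -635
  M = 127 − 3·(-205) + 4·(-635) = -1798
Policy A (A := 10, C := 107):
  C = 107
  G = 95
  A = 10
  U = 55 − 6·107 = -587
  M = 127 − 3·10 + 4·(-587) = -2251
Change in M: -2251 − (-1798) = -453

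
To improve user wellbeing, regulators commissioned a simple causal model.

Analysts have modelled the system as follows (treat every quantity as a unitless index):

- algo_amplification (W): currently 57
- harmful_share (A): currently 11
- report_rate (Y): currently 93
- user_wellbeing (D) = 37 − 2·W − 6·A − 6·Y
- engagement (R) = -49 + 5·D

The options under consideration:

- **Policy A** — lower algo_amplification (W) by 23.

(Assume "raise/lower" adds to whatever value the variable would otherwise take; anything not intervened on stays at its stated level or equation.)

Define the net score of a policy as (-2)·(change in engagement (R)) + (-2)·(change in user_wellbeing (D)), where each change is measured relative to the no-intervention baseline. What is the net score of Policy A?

-552

Baseline:
  W = 57
  A = 11
  Y = 93
  D = 37 − 2·57 − 6·11 − 6·93 = -701
  R = -49 + 5·(-701) = -3554
Policy A (W − 23):
  W = 57 − 23 = 34
  A = 11
  Y = 93
  D = 37 − 2·34 − 6·11 − 6·93 = -655
  R = -49 + 5·(-655) = -3324
ΔR = -3324 − (-3554) = 230; ΔD = -655 − (-701) = 46
Score = (-2)·230 + (-2)·46 = -552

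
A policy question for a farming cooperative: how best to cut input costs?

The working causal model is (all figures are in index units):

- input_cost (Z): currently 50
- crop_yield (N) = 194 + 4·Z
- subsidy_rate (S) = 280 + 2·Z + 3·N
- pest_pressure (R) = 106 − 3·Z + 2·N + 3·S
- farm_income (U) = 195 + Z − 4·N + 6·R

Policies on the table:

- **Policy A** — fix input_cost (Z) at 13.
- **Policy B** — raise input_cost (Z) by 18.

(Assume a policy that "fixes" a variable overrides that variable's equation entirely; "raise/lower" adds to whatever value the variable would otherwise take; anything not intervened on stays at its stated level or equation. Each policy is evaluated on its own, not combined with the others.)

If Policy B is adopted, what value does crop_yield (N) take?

466

Policy B (Z + 18):
  Z = 50 + 18 = 68
  N = 194 + 4·68 = 466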